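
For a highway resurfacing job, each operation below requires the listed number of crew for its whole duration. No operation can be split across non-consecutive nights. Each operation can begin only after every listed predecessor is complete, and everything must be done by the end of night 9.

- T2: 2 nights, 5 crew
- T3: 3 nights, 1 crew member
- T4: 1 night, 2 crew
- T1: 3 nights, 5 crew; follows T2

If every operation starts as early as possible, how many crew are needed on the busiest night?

Early-start schedule: T2@1, T3@1, T4@1, T1@3.
Load per night: night 1: 8, night 2: 6, night 3: 6, night 4: 5, night 5: 5, night 6: 0, night 7: 0, night 8: 0, night 9: 0.
Peak is 8.

8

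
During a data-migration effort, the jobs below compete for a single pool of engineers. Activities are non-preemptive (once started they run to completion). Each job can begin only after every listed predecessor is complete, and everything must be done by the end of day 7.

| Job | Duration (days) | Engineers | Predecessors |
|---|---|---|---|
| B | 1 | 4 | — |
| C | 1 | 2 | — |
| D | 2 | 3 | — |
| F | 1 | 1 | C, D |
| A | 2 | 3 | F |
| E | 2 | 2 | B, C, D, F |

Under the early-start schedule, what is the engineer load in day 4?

5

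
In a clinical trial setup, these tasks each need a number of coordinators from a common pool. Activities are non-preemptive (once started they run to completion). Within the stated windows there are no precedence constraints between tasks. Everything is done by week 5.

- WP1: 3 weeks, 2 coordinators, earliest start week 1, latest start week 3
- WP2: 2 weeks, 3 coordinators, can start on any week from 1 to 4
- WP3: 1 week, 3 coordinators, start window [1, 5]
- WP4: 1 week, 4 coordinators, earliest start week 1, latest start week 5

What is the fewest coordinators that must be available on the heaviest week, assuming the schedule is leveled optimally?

5

Early-start (WP1@1, WP2@1, WP3@1, WP4@1) gives peak 12: w1:12  w2:5  w3:2  w4:0  w5:0.
Shift WP3→3, WP4→4.
Schedule WP1@1, WP2@1, WP3@3, WP4@4: w1:5  w2:5  w3:5  w4:4  w5:0 — peak 5.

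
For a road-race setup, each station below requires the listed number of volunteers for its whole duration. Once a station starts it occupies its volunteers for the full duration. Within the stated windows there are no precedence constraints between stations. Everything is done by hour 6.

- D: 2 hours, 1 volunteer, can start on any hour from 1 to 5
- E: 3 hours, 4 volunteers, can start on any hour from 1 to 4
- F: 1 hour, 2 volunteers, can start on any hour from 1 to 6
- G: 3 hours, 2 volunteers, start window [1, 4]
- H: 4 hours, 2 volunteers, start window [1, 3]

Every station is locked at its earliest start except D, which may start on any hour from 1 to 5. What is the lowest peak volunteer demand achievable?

D@1: h1:11  h2:9  h3:8  h4:2  h5:0  h6:0 → peak 11
D@2: h1:10  h2:9  h3:9  h4:2  h5:0  h6:0 → peak 10
D@3: h1:10  h2:8  h3:9  h4:3  h5:0  h6:0 → peak 10
D@4: h1:10  h2:8  h3:8  h4:3  h5:1  h6:0 → peak 10
D@5: h1:10  h2:8  h3:8  h4:2  h5:1  h6:1 → peak 10
Best is D@2, peak 10.

10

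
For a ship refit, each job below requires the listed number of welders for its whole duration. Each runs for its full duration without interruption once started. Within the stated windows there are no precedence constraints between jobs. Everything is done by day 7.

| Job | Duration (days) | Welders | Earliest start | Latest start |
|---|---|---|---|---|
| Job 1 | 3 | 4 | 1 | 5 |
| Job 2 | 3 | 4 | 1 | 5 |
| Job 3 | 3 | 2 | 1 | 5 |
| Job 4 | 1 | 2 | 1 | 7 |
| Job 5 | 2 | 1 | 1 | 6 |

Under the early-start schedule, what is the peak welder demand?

13

Early-start schedule: Job 1@1, Job 2@1, Job 3@1, Job 4@1, Job 5@1.
Load per day: day 1: 13, day 2: 11, day 3: 10, day 4: 0, day 5: 0, day 6: 0, day 7: 0.
Peak is 13.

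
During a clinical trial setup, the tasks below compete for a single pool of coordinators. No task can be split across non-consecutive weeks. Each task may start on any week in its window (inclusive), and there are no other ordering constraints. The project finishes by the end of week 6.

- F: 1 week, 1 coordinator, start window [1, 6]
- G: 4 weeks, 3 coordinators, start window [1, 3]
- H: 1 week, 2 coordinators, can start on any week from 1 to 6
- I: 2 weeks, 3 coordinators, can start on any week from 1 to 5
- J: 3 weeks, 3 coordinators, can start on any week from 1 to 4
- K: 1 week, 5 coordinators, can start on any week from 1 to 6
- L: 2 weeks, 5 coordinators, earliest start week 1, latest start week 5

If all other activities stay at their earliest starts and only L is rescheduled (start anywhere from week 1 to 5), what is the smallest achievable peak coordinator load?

17

L@1: w1:22  w2:14  w3:6  w4:3  w5:0  w6:0 → peak 22
L@2: w1:17  w2:14  w3:11  w4:3  w5:0  w6:0 → peak 17
L@3: w1:17  w2:9  w3:11  w4:8  w5:0  w6:0 → peak 17
L@4: w1:17  w2:9  w3:6  w4:8  w5:5  w6:0 → peak 17
L@5: w1:17  w2:9  w3:6  w4:3  w5:5  w6:5 → peak 17
Best is L@2, peak 17.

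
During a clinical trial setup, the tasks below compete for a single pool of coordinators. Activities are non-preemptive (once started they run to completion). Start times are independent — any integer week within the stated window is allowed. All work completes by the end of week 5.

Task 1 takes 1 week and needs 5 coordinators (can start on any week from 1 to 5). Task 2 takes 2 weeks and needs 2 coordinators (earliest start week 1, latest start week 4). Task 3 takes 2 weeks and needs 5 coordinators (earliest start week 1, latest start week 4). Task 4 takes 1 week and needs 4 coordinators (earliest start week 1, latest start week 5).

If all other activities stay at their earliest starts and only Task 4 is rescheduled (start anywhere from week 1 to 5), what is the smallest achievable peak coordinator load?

Task 4@1: w1:16  w2:7  w3:0  w4:0  w5:0 → peak 16
Task 4@2: w1:12  w2:11  w3:0  w4:0  w5:0 → peak 12
Task 4@3: w1:12  w2:7  w3:4  w4:0  w5:0 → peak 12
Task 4@4: w1:12  w2:7  w3:0  w4:4  w5:0 → peak 12
Task 4@5: w1:12  w2:7  w3:0  w4:0  w5:4 → peak 12
Best is Task 4@2, peak 12.

12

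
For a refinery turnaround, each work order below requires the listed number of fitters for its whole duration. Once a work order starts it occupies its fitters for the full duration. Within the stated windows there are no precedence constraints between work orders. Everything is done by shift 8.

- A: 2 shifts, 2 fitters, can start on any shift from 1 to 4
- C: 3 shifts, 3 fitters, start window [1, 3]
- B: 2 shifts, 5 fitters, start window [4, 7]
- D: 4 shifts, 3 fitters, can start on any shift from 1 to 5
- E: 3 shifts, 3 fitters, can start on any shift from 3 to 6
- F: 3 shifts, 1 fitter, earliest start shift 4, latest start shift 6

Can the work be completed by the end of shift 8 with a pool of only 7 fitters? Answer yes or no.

yes

Schedule A@1, C@1, B@7, D@3, E@4, F@4: s1:5  s2:5  s3:6  s4:7  s5:7  s6:7  s7:5  s8:5 — peak 7 ≤ 7.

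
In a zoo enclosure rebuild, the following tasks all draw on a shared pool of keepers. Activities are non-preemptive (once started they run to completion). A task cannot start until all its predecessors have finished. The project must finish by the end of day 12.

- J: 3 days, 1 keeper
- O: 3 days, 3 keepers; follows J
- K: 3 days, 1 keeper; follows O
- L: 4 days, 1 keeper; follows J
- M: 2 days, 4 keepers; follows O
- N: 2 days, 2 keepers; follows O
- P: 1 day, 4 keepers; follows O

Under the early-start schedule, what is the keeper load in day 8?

At early start, day 8 has: K, M, N.
Demand: 1 + 4 + 2 = 7.

7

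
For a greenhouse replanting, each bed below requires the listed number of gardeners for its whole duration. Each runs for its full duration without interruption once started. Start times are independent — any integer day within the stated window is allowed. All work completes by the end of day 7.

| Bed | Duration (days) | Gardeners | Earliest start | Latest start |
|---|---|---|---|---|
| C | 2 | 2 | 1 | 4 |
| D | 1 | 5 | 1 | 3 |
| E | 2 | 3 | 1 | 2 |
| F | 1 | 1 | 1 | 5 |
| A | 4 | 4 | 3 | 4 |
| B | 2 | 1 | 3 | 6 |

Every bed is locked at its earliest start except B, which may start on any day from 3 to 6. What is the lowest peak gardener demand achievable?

11

B@3: d1:11  d2:5  d3:5  d4:5  d5:4  d6:4  d7:0 → peak 11
B@4: d1:11  d2:5  d3:4  d4:5  d5:5  d6:4  d7:0 → peak 11
B@5: d1:11  d2:5  d3:4  d4:4  d5:5  d6:5  d7:0 → peak 11
B@6: d1:11  d2:5  d3:4  d4:4  d5:4  d6:5  d7:1 → peak 11
Best is B@3, peak 11.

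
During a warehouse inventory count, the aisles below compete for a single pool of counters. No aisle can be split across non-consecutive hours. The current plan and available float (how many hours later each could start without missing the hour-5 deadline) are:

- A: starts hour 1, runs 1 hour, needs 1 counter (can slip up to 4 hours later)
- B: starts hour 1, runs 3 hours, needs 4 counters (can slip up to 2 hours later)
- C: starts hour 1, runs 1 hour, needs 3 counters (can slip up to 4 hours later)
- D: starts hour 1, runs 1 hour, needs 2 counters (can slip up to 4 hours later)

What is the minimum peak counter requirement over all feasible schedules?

Early-start (A@1, B@1, C@1, D@1) gives peak 10: h1:10  h2:4  h3:4  h4:0  h5:0.
Shift B→2, D→5.
Schedule A@1, B@2, C@1, D@5: h1:4  h2:4  h3:4  h4:4  h5:2 — peak 4.
Total counter-hours = 18 over 5 hours ⇒ peak ≥ ⌈18/5⌉ = 4, so 4 is optimal.

4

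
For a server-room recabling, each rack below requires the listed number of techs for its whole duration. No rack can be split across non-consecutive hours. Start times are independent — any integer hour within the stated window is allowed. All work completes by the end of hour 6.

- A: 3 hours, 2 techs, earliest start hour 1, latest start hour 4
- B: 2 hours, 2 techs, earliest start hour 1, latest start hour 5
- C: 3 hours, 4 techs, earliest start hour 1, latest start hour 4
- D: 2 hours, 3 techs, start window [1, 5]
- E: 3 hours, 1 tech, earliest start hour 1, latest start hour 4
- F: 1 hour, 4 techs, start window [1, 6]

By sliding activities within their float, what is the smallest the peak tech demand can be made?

Early-start (A@1, B@1, C@1, D@1, E@1, F@1) gives peak 16: h1:16  h2:12  h3:7  h4:0  h5:0  h6:0.
Shift B→4, D→4, E→4, F→6.
Schedule A@1, B@4, C@1, D@4, E@4, F@6: h1:6  h2:6  h3:6  h4:6  h5:6  h6:5 — peak 6.
Total tech-hours = 35 over 6 hours ⇒ peak ≥ ⌈35/6⌉ = 6, so 6 is optimal.

6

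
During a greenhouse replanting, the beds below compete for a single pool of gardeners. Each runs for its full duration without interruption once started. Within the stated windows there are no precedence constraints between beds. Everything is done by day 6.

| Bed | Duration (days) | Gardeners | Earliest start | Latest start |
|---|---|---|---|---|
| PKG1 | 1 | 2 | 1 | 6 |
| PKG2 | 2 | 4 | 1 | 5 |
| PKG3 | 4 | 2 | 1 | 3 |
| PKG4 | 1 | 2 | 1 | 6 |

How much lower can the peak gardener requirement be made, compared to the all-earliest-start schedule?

6

Early-start peak: d1:10  d2:6  d3:2  d4:2  d5:0  d6:0 ⇒ 10.
Leveled (PKG1@1, PKG2@5, PKG3@1, PKG4@2): d1:4  d2:4  d3:2  d4:2  d5:4  d6:4 ⇒ 4.
Reduction 10 − 4 = 6.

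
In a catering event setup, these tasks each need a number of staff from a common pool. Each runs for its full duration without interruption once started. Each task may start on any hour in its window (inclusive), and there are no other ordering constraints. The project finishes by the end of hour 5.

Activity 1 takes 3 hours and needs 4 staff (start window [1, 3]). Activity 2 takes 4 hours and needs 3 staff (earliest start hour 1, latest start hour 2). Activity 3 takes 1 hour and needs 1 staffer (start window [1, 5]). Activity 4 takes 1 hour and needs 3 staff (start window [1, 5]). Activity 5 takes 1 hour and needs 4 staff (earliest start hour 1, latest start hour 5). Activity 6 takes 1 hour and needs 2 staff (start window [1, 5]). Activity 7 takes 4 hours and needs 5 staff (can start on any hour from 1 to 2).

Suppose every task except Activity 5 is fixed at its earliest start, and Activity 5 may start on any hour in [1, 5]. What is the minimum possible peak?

Activity 5@1: h1:22  h2:12  h3:12  h4:8  h5:0 → peak 22
Activity 5@2: h1:18  h2:16  h3:12  h4:8  h5:0 → peak 18
Activity 5@3: h1:18  h2:12  h3:16  h4:8  h5:0 → peak 18
Activity 5@4: h1:18  h2:12  h3:12  h4:12  h5:0 → peak 18
Activity 5@5: h1:18  h2:12  h3:12  h4:8  h5:4 → peak 18
Best is Activity 5@2, peak 18.

18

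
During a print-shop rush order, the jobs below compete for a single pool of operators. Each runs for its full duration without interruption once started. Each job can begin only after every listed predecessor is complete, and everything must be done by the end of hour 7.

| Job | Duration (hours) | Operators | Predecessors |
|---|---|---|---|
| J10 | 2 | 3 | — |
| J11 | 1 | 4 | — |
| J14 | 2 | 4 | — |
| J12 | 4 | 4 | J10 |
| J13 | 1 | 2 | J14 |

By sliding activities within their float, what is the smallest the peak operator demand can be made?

7

Early-start (J10@1, J11@1, J14@1, J12@3, J13@3) gives peak 11: h1:11  h2:7  h3:6  h4:4  h5:4  h6:4  h7:0.
Shift J14→2, J12→4, J13→4.
Schedule J10@1, J11@1, J14@2, J12@4, J13@4: h1:7  h2:7  h3:4  h4:6  h5:4  h6:4  h7:4 — peak 7.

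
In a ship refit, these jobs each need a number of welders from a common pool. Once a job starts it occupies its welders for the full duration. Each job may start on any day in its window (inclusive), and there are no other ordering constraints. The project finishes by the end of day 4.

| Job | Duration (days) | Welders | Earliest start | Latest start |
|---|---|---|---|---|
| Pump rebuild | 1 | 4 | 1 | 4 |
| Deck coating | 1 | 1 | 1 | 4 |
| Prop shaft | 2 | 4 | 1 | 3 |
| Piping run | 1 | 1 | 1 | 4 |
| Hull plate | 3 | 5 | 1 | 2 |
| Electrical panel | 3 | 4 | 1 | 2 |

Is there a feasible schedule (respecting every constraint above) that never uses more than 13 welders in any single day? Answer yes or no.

yes

Schedule Pump rebuild@1, Deck coating@1, Prop shaft@1, Piping run@1, Hull plate@2, Electrical panel@2: d1:10  d2:13  d3:9  d4:9 — peak 13 ≤ 13.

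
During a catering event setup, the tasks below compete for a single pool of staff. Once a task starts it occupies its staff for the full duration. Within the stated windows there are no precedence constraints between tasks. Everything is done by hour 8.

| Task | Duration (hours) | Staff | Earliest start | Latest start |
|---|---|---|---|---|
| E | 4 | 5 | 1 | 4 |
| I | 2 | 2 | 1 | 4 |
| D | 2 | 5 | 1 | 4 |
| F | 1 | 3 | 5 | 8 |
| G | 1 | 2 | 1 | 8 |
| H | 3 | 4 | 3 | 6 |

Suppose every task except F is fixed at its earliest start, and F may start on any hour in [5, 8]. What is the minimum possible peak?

F@5: h1:14  h2:12  h3:9  h4:9  h5:7  h6:0  h7:0  h8:0 → peak 14
F@6: h1:14  h2:12  h3:9  h4:9  h5:4  h6:3  h7:0  h8:0 → peak 14
F@7: h1:14  h2:12  h3:9  h4:9  h5:4  h6:0  h7:3  h8:0 → peak 14
F@8: h1:14  h2:12  h3:9  h4:9  h5:4  h6:0  h7:0  h8:3 → peak 14
Best is F@5, peak 14.

14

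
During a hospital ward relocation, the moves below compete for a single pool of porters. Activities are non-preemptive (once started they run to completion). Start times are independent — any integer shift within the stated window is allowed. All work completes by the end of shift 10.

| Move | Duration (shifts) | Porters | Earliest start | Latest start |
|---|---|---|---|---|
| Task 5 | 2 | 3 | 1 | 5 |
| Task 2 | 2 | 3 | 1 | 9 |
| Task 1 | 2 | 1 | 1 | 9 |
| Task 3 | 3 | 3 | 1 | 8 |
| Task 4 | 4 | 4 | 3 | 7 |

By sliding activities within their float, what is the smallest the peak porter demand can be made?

Early-start (Task 5@1, Task 2@1, Task 1@1, Task 3@1, Task 4@3) gives peak 10: s1:10  s2:10  s3:7  s4:4  s5:4  s6:4  s7:0  s8:0  s9:0  s10:0.
Shift Task 1→3, Task 3→3, Task 4→6.
Schedule Task 5@1, Task 2@1, Task 1@3, Task 3@3, Task 4@6: s1:6  s2:6  s3:4  s4:4  s5:3  s6:4  s7:4  s8:4  s9:4  s10:0 — peak 6.

6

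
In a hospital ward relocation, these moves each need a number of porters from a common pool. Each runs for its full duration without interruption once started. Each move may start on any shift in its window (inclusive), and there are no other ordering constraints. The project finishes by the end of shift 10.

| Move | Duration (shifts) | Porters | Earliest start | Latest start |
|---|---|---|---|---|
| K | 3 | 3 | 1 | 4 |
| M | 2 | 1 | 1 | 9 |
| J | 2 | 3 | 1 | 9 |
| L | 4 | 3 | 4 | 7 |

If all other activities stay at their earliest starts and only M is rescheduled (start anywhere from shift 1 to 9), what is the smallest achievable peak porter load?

6

M@1: s1:7  s2:7  s3:3  s4:3  s5:3  s6:3  s7:3  s8:0  s9:0  s10:0 → peak 7
M@2: s1:6  s2:7  s3:4  s4:3  s5:3  s6:3  s7:3  s8:0  s9:0  s10:0 → peak 7
M@3: s1:6  s2:6  s3:4  s4:4  s5:3  s6:3  s7:3  s8:0  s9:0  s10:0 → peak 6
M@4: s1:6  s2:6  s3:3  s4:4  s5:4  s6:3  s7:3  s8:0  s9:0  s10:0 → peak 6
M@5: s1:6  s2:6  s3:3  s4:3  s5:4  s6:4  s7:3  s8:0  s9:0  s10:0 → peak 6
M@6: s1:6  s2:6  s3:3  s4:3  s5:3  s6:4  s7:4  s8:0  s9:0  s10:0 → peak 6
M@7: s1:6  s2:6  s3:3  s4:3  s5:3  s6:3  s7:4  s8:1  s9:0  s10:0 → peak 6
M@8: s1:6  s2:6  s3:3  s4:3  s5:3  s6:3  s7:3  s8:1  s9:1  s10:0 → peak 6
M@9: s1:6  s2:6  s3:3  s4:3  s5:3  s6:3  s7:3  s8:0  s9:1  s10:1 → peak 6
Best is M@3, peak 6.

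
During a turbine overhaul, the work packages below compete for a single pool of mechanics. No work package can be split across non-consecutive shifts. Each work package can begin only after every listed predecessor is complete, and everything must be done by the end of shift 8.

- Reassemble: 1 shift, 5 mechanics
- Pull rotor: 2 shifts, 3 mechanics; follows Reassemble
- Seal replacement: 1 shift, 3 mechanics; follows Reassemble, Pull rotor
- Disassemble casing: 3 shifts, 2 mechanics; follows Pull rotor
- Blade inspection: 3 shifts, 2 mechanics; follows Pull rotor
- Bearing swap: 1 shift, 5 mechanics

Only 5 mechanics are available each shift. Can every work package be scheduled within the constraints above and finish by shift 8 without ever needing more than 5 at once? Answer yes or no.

yes

Schedule Reassemble@1, Pull rotor@2, Seal replacement@4, Disassemble casing@4, Blade inspection@5, Bearing swap@8: s1:5  s2:3  s3:3  s4:5  s5:4  s6:4  s7:2  s8:5 — peak 5 ≤ 5.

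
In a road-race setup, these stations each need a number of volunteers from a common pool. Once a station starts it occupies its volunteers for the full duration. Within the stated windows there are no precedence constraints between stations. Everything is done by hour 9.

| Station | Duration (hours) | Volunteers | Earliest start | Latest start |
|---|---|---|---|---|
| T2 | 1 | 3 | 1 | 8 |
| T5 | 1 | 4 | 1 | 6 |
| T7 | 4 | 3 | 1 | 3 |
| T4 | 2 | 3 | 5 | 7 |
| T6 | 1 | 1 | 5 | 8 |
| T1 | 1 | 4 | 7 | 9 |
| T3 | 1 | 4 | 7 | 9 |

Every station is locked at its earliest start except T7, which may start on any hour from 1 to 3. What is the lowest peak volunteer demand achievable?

8

T7@1: h1:10  h2:3  h3:3  h4:3  h5:4  h6:3  h7:8  h8:0  h9:0 → peak 10
T7@2: h1:7  h2:3  h3:3  h4:3  h5:7  h6:3  h7:8  h8:0  h9:0 → peak 8
T7@3: h1:7  h2:0  h3:3  h4:3  h5:7  h6:6  h7:8  h8:0  h9:0 → peak 8
Best is T7@2, peak 8.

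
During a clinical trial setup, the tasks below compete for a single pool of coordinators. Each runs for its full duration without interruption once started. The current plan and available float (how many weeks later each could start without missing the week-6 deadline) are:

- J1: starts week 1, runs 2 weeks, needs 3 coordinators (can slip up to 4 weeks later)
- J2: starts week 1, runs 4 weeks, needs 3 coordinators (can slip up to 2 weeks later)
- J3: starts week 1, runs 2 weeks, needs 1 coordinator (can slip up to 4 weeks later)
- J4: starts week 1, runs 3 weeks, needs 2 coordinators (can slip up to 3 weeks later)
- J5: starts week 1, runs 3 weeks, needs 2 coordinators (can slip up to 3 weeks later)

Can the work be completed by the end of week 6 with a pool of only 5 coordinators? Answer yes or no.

no

Total coordinator-weeks = 32; over 6 weeks the average is 32/6 > 5, so some week must exceed 5.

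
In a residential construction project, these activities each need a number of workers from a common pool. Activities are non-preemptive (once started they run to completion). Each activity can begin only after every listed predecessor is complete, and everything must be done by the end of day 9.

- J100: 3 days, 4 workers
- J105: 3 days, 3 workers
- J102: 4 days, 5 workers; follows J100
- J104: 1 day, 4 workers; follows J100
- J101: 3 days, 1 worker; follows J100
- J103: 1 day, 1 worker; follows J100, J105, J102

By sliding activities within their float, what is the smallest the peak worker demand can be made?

Early-start (J100@1, J105@1, J102@4, J104@4, J101@4, J103@8) gives peak 10: d1:7  d2:7  d3:7  d4:10  d5:6  d6:6  d7:5  d8:1  d9:0.
Shift J104→8.
Schedule J100@1, J105@1, J102@4, J104@8, J101@4, J103@8: d1:7  d2:7  d3:7  d4:6  d5:6  d6:6  d7:5  d8:5  d9:0 — peak 7.

7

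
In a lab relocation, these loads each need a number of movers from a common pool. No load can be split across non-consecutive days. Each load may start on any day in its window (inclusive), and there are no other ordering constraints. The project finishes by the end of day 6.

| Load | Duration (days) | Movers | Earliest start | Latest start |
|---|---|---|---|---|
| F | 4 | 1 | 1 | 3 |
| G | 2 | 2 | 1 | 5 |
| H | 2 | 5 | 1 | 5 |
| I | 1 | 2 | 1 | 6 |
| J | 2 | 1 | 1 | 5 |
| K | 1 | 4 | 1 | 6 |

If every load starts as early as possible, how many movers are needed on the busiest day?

Early-start schedule: F@1, G@1, H@1, I@1, J@1, K@1.
Load per day: day 1: 15, day 2: 9, day 3: 1, day 4: 1, day 5: 0, day 6: 0.
Peak is 15.

15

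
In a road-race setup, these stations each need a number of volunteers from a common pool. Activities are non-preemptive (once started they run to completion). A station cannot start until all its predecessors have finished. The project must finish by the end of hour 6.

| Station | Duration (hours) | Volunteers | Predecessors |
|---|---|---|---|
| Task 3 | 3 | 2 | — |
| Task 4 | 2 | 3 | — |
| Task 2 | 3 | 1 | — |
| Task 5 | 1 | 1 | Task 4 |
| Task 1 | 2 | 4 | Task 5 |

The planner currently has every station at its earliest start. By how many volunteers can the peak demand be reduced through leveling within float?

Early-start peak: h1:6  h2:6  h3:4  h4:4  h5:4  h6:0 ⇒ 6.
Leveled (Task 3@1, Task 4@1, Task 2@3, Task 5@3, Task 1@4): h1:5  h2:5  h3:4  h4:5  h5:5  h6:0 ⇒ 5.
Reduction 6 − 5 = 1.

1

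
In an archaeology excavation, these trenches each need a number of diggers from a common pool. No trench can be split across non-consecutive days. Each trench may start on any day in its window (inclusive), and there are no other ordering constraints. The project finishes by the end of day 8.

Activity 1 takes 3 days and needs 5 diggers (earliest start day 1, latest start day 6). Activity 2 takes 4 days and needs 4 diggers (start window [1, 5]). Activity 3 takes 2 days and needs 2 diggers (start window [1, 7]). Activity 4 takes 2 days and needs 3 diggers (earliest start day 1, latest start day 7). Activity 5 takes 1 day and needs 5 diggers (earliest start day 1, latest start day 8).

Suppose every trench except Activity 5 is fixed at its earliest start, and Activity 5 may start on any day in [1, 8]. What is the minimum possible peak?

14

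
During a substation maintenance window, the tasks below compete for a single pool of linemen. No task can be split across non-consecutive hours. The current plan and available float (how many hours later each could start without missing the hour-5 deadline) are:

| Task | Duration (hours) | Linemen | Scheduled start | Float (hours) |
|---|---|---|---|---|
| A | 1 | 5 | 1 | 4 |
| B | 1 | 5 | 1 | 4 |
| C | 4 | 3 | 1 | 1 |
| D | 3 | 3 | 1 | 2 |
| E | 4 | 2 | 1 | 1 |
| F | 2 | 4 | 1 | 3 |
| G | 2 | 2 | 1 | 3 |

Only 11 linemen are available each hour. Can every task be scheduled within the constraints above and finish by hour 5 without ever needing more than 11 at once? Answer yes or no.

yes

Schedule A@1, B@5, C@1, D@1, E@2, F@4, G@2: h1:11  h2:10  h3:10  h4:9  h5:11 — peak 11 ≤ 11.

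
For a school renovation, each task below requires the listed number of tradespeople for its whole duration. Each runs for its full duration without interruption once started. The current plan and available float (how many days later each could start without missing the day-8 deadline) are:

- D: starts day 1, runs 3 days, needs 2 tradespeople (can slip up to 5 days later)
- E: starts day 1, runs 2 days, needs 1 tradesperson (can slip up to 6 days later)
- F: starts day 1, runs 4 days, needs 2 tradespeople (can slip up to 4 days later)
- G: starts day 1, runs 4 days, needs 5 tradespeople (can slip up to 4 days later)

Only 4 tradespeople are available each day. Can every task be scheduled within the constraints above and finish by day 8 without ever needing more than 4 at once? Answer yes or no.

no

Total tradesperson-days = 36; over 8 days the average is 36/8 > 4, so some day must exceed 4.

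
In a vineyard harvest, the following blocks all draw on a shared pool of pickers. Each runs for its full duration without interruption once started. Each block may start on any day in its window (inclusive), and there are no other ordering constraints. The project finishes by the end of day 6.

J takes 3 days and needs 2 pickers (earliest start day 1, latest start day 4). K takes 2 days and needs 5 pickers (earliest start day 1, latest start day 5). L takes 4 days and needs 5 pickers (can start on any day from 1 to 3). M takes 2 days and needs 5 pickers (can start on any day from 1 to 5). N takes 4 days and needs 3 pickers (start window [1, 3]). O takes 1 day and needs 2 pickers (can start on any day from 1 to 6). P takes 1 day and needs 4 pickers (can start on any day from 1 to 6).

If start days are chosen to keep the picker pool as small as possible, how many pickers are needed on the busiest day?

Early-start (J@1, K@1, L@1, M@1, N@1, O@1, P@1) gives peak 26: d1:26  d2:20  d3:10  d4:8  d5:0  d6:0.
Shift M→5, N→3, O→3, P→4.
Schedule J@1, K@1, L@1, M@5, N@3, O@3, P@4: d1:12  d2:12  d3:12  d4:12  d5:8  d6:8 — peak 12.

12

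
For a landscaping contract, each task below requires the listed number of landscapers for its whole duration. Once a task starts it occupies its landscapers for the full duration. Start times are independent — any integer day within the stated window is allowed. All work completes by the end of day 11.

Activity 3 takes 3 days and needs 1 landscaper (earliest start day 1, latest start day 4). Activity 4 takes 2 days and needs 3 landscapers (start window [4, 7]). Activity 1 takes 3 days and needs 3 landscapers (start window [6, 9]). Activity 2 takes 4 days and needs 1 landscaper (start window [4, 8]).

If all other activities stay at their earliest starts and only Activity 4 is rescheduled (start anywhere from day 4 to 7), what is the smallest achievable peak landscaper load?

4

Activity 4@4: d1:1  d2:1  d3:1  d4:4  d5:4  d6:4  d7:4  d8:3  d9:0  d10:0  d11:0 → peak 4
Activity 4@5: d1:1  d2:1  d3:1  d4:1  d5:4  d6:7  d7:4  d8:3  d9:0  d10:0  d11:0 → peak 7
Activity 4@6: d1:1  d2:1  d3:1  d4:1  d5:1  d6:7  d7:7  d8:3  d9:0  d10:0  d11:0 → peak 7
Activity 4@7: d1:1  d2:1  d3:1  d4:1  d5:1  d6:4  d7:7  d8:6  d9:0  d10:0  d11:0 → peak 7
Best is Activity 4@4, peak 4.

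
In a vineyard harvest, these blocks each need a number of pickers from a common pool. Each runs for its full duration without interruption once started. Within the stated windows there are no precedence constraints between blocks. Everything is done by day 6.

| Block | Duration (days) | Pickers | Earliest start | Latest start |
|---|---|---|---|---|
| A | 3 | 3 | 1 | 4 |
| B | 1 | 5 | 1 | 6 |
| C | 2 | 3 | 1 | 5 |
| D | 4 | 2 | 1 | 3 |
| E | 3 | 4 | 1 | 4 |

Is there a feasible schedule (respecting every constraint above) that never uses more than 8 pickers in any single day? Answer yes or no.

yes

Schedule A@1, B@1, C@2, D@2, E@4: d1:8  d2:8  d3:8  d4:6  d5:6  d6:4 — peak 8 ≤ 8.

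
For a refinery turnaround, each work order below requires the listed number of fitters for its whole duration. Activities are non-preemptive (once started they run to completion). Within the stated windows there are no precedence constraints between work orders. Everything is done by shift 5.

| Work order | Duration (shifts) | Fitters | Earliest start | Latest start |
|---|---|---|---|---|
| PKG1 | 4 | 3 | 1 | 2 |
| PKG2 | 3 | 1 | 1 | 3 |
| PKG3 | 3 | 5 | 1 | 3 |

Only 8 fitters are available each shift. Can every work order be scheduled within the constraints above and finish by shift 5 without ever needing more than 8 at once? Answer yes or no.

The minimum achievable peak is 9; 8 < 9, so no feasible schedule stays within the cap.

no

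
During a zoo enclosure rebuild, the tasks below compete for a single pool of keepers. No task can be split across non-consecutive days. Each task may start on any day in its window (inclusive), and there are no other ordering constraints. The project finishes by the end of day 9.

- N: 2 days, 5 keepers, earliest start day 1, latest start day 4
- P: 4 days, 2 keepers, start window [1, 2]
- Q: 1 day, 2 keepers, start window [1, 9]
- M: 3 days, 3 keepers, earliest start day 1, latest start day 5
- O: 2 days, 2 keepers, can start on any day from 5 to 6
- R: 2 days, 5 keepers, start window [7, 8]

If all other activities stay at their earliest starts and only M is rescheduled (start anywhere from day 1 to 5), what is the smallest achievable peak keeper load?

M@1: d1:12  d2:10  d3:5  d4:2  d5:2  d6:2  d7:5  d8:5  d9:0 → peak 12
M@2: d1:9  d2:10  d3:5  d4:5  d5:2  d6:2  d7:5  d8:5  d9:0 → peak 10
M@3: d1:9  d2:7  d3:5  d4:5  d5:5  d6:2  d7:5  d8:5  d9:0 → peak 9
M@4: d1:9  d2:7  d3:2  d4:5  d5:5  d6:5  d7:5  d8:5  d9:0 → peak 9
M@5: d1:9  d2:7  d3:2  d4:2  d5:5  d6:5  d7:8  d8:5  d9:0 → peak 9
Best is M@3, peak 9.

9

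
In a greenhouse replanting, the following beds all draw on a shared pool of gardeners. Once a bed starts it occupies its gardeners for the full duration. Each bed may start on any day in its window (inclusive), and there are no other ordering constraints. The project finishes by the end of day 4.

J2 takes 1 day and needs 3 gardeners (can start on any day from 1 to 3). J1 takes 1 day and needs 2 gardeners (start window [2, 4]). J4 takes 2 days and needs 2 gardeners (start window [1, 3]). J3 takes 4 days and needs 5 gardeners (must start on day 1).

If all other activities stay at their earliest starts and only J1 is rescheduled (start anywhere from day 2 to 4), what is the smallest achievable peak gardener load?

J1@2: d1:10  d2:9  d3:5  d4:5 → peak 10
J1@3: d1:10  d2:7  d3:7  d4:5 → peak 10
J1@4: d1:10  d2:7  d3:5  d4:7 → peak 10
Best is J1@2, peak 10.

10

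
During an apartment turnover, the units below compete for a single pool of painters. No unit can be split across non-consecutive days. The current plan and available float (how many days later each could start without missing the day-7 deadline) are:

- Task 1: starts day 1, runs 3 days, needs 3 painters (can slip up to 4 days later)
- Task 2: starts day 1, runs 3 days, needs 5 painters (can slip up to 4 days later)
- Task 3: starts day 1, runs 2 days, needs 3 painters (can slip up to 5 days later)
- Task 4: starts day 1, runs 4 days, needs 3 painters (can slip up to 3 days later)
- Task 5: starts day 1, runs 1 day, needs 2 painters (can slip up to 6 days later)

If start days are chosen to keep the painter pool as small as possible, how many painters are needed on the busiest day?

Early-start (Task 1@1, Task 2@1, Task 3@1, Task 4@1, Task 5@1) gives peak 16: d1:16  d2:14  d3:11  d4:3  d5:0  d6:0  d7:0.
Shift Task 3→4, Task 4→4, Task 5→4.
Schedule Task 1@1, Task 2@1, Task 3@4, Task 4@4, Task 5@4: d1:8  d2:8  d3:8  d4:8  d5:6  d6:3  d7:3 — peak 8.

8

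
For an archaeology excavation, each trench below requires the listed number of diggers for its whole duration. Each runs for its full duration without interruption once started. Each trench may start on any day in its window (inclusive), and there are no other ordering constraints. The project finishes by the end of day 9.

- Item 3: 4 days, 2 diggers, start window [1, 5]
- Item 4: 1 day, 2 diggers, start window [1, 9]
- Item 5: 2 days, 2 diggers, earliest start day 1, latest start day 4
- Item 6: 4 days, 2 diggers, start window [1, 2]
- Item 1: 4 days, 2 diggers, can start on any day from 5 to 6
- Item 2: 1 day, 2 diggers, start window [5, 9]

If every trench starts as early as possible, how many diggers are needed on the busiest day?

Early-start schedule: Item 3@1, Item 4@1, Item 5@1, Item 6@1, Item 1@5, Item 2@5.
Load per day: day 1: 8, day 2: 6, day 3: 4, day 4: 4, day 5: 4, day 6: 2, day 7: 2, day 8: 2, day 9: 0.
Peak is 8.

8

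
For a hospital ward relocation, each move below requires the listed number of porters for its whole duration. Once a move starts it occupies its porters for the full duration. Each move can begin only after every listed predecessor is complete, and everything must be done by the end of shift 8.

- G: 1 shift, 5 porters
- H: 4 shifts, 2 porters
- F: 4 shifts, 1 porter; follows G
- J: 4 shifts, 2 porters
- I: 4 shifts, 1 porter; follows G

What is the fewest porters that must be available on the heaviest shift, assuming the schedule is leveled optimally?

6

Early-start (G@1, H@1, F@2, J@1, I@2) gives peak 9: s1:9  s2:6  s3:6  s4:6  s5:2  s6:0  s7:0  s8:0.
Shift H→2, J→2.
Schedule G@1, H@2, F@2, J@2, I@2: s1:5  s2:6  s3:6  s4:6  s5:6  s6:0  s7:0  s8:0 — peak 6.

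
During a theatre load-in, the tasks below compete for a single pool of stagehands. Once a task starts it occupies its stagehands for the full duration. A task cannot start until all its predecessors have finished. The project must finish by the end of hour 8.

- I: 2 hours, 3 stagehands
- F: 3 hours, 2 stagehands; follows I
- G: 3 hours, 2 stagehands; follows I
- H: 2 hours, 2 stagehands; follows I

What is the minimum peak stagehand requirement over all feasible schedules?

4

Early-start (I@1, F@3, G@3, H@3) gives peak 6: h1:3  h2:3  h3:6  h4:6  h5:4  h6:0  h7:0  h8:0.
Shift H→6.
Schedule I@1, F@3, G@3, H@6: h1:3  h2:3  h3:4  h4:4  h5:4  h6:2  h7:2  h8:0 — peak 4.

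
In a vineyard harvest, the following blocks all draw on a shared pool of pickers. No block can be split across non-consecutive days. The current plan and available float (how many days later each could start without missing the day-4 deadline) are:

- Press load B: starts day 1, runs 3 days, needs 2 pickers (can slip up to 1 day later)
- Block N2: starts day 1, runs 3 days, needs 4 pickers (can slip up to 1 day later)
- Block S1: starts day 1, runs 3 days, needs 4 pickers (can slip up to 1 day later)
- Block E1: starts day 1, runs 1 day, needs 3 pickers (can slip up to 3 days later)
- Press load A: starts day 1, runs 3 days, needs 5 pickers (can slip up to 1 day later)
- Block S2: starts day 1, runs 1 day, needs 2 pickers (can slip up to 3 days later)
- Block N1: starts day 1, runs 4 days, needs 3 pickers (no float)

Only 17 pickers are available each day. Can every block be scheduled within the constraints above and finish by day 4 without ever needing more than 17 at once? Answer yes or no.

no

The minimum achievable peak is 18; 17 < 18, so no feasible schedule stays within the cap.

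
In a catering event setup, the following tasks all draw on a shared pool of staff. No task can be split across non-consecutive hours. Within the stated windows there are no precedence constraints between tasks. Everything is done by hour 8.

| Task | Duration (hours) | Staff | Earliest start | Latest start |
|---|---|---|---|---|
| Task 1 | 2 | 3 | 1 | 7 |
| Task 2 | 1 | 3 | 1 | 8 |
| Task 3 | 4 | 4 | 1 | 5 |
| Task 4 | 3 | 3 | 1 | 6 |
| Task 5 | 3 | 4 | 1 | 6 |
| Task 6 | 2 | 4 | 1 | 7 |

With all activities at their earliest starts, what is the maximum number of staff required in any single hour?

21

Early-start schedule: Task 1@1, Task 2@1, Task 3@1, Task 4@1, Task 5@1, Task 6@1.
Load per hour: hour 1: 21, hour 2: 18, hour 3: 11, hour 4: 4, hour 5: 0, hour 6: 0, hour 7: 0, hour 8: 0.
Peak is 21.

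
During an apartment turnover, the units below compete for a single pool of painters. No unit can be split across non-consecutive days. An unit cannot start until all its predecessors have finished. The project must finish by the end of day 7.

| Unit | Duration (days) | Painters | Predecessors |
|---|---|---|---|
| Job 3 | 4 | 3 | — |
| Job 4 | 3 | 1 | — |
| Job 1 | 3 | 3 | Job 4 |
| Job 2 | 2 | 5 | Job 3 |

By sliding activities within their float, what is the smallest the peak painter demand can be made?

8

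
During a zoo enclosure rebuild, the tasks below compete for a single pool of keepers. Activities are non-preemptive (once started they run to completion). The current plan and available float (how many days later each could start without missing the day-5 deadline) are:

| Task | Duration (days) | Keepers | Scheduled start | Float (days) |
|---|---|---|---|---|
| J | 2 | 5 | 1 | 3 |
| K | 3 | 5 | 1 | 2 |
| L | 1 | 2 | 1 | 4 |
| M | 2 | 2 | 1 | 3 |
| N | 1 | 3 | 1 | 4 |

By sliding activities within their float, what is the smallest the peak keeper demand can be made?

Early-start (J@1, K@1, L@1, M@1, N@1) gives peak 17: d1:17  d2:12  d3:5  d4:0  d5:0.
Shift K→3, M→2, N→4.
Schedule J@1, K@3, L@1, M@2, N@4: d1:7  d2:7  d3:7  d4:8  d5:5 — peak 8.

8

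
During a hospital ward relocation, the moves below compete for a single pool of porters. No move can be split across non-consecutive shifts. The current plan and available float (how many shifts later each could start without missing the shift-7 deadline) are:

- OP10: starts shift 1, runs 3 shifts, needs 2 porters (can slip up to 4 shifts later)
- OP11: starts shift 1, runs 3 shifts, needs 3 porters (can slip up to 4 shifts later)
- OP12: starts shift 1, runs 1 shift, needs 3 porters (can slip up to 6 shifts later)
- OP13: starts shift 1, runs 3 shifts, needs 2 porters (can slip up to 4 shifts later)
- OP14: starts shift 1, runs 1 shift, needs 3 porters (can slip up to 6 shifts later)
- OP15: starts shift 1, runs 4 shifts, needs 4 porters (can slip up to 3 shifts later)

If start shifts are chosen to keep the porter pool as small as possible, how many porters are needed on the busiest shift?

Early-start (OP10@1, OP11@1, OP12@1, OP13@1, OP14@1, OP15@1) gives peak 17: s1:17  s2:11  s3:11  s4:4  s5:0  s6:0  s7:0.
Shift OP12→4, OP14→5, OP15→4.
Schedule OP10@1, OP11@1, OP12@4, OP13@1, OP14@5, OP15@4: s1:7  s2:7  s3:7  s4:7  s5:7  s6:4  s7:4 — peak 7.
Total porter-shifts = 43 over 7 shifts ⇒ peak ≥ ⌈43/7⌉ = 7, so 7 is optimal.

7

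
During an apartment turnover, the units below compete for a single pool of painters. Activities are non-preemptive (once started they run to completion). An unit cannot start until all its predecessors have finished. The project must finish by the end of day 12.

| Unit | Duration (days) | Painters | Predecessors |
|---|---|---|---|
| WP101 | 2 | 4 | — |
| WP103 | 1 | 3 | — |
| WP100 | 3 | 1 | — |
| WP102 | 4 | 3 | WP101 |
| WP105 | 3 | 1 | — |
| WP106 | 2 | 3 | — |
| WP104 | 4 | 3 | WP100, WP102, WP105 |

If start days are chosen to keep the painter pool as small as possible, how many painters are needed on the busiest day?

6

Early-start (WP101@1, WP103@1, WP100@1, WP102@3, WP105@1, WP106@1, WP104@7) gives peak 12: d1:12  d2:9  d3:5  d4:3  d5:3  d6:3  d7:3  d8:3  d9:3  d10:3  d11:0  d12:0.
Shift WP103→3, WP102→4, WP106→4, WP104→8.
Schedule WP101@1, WP103@3, WP100@1, WP102@4, WP105@1, WP106@4, WP104@8: d1:6  d2:6  d3:5  d4:6  d5:6  d6:3  d7:3  d8:3  d9:3  d10:3  d11:3  d12:0 — peak 6.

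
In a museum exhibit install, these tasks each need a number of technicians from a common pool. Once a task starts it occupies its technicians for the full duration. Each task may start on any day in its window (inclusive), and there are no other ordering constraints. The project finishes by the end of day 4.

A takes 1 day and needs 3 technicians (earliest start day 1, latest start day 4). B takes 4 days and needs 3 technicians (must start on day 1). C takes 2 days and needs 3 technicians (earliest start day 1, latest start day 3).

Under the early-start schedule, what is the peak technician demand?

9

Early-start schedule: A@1, B@1, C@1.
Load per day: day 1: 9, day 2: 6, day 3: 3, day 4: 3.
Peak is 9.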